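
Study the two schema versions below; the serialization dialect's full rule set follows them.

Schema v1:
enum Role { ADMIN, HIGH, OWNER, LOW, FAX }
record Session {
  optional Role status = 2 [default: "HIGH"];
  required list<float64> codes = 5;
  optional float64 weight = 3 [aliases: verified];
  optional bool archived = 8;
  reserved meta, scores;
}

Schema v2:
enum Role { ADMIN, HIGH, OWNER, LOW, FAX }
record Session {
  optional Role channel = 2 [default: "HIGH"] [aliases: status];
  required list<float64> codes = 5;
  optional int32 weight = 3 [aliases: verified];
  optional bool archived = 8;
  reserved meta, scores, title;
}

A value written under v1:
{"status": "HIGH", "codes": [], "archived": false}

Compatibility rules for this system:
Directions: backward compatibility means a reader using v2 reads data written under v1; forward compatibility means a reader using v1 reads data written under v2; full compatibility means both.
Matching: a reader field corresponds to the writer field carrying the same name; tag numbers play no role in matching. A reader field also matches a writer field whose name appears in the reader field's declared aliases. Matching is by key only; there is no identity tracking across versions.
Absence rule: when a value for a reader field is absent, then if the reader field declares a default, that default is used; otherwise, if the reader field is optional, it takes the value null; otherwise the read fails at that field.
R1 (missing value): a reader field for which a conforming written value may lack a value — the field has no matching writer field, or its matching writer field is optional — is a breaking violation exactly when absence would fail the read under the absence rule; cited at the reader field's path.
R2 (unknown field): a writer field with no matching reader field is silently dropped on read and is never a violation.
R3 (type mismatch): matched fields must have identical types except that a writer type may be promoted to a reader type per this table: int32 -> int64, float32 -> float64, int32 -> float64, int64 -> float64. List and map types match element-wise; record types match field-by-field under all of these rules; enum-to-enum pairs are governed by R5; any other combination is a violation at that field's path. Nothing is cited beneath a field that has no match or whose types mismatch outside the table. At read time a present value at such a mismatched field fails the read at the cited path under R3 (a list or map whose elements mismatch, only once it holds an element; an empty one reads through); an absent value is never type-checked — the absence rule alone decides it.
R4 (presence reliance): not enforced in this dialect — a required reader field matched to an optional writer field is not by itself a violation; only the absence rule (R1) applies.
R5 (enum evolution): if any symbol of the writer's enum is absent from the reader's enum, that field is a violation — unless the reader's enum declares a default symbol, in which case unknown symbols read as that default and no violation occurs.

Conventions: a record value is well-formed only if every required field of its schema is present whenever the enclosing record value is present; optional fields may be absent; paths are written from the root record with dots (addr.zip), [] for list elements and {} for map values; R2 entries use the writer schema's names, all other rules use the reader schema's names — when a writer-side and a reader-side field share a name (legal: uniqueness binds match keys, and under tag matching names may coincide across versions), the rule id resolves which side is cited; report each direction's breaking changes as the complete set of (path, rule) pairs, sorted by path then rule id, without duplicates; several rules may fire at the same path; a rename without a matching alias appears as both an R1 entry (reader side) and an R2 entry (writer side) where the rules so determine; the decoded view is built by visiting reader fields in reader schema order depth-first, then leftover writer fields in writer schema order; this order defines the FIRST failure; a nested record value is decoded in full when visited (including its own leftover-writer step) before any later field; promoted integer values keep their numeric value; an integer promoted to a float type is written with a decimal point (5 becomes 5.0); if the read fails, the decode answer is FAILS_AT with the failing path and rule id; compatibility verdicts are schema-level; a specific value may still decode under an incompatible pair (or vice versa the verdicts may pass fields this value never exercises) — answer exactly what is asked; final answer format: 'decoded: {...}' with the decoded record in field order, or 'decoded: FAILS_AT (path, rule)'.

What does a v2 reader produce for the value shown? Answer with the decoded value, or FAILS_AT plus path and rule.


decoded: {"channel": "HIGH", "codes": [], "weight": null, "archived": false}

in Session below, arrows point writer -> reader
decoding the Session value with the v2 reader:
  channel := "HIGH" (from writer status)
  codes := []
  weight := null (missing; optional => null)
  archived := false
  => decoded: {"channel": "HIGH", "codes": [], "weight": null, "archived": false}
the other Session changes do not affect what is asked:
  field weight in record Session: type float64 changed to int32 -> matters for Session compatibility verdicts, not for this value's decode


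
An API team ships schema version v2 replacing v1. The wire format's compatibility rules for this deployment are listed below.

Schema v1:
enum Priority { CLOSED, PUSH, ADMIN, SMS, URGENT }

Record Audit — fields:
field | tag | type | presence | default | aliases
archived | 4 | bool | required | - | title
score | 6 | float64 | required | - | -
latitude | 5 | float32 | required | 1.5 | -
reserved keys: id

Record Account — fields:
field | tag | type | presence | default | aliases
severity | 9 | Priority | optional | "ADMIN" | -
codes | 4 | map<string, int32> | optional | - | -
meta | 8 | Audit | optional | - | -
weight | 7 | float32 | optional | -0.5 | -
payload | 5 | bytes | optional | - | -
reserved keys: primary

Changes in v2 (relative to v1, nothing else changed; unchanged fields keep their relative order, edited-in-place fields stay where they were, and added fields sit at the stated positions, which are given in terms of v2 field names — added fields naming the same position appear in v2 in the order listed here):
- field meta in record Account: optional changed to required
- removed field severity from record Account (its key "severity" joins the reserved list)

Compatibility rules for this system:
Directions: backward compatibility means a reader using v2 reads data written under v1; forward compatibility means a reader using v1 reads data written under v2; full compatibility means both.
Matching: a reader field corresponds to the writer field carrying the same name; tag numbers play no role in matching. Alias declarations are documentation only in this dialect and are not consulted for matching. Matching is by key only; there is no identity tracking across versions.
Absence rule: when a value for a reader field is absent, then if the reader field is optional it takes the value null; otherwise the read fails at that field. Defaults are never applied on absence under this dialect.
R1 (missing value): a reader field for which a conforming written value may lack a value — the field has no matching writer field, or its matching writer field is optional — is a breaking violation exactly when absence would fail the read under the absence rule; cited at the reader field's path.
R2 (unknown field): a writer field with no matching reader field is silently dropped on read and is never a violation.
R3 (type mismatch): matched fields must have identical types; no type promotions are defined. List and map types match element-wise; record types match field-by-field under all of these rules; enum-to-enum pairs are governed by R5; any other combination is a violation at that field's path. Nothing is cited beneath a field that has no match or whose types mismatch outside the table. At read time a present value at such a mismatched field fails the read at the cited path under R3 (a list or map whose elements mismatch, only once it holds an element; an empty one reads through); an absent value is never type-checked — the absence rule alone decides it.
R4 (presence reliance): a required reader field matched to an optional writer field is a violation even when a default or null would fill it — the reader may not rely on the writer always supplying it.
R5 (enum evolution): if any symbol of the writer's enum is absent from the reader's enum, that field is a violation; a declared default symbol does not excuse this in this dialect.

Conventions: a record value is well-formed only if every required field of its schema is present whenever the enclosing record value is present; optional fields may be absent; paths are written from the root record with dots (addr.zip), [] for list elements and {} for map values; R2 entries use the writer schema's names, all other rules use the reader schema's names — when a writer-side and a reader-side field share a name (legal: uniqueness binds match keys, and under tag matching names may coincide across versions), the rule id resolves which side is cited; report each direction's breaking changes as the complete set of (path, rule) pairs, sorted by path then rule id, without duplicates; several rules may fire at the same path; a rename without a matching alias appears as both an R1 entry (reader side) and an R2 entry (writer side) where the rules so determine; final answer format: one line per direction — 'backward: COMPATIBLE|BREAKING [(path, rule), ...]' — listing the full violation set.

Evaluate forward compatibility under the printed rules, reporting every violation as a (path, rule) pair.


in Account below, arrows point writer -> reader
forward for Account (reader v1, writer v2):
  no writer field matches reader severity
  codes: map<string, int32> -> map<string, int32>, writer optional; from codes
  meta: Audit -> Audit, writer required; from meta
  weight: float32 -> float32, writer optional; from weight
  payload: bytes -> bytes, writer optional; from payload
  meta.archived: bool -> bool, writer required; from meta.archived
  meta.score: float64 -> float64, writer required; from meta.score
  meta.latitude: float32 -> float32, writer required; from meta.latitude
  => forward: COMPATIBLE
diffs on Account not affecting the asked answer:
  field meta in record Account: optional changed to required -> fires only in the backward direction of Account, which is not asked here
  removed field severity from record Account (its key "severity" joins the reserved list) -> inert for the asked Account verdict: nothing fires

forward: COMPATIBLE []


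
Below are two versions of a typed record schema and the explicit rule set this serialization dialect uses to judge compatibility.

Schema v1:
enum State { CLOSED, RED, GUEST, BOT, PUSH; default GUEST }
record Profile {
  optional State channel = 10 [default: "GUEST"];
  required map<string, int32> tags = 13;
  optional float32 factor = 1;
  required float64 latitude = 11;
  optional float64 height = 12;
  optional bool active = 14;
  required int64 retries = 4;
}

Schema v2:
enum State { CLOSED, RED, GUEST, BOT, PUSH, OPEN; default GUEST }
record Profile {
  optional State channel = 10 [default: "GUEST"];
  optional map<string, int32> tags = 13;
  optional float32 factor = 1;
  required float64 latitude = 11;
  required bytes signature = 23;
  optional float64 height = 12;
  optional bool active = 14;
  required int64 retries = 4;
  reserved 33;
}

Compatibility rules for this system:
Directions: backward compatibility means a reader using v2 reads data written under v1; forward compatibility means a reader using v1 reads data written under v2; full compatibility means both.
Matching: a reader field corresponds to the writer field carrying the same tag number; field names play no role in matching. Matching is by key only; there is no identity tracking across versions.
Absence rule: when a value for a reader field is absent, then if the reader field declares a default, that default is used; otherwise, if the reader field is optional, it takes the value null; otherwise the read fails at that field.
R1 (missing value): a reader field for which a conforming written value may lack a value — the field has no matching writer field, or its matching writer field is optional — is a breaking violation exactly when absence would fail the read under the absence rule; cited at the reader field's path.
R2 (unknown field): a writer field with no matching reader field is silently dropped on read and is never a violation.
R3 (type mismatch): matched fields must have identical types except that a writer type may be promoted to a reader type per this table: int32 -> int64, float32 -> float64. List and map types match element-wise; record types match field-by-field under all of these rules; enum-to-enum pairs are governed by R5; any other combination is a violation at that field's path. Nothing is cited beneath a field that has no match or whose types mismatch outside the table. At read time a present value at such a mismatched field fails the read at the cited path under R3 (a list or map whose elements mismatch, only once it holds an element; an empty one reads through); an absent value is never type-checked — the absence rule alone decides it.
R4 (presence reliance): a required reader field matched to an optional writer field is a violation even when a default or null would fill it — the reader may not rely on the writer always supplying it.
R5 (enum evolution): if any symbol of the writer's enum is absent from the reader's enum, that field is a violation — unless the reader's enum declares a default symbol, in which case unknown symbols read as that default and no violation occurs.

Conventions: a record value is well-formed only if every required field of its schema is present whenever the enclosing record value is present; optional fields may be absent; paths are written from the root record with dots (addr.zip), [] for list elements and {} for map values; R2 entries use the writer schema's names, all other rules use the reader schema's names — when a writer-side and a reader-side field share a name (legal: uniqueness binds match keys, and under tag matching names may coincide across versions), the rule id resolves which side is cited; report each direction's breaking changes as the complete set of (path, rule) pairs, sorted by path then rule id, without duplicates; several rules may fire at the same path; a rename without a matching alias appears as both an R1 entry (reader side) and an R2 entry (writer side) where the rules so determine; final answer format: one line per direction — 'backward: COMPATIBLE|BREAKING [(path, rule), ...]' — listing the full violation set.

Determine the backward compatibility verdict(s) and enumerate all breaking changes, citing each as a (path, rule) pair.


in Profile below, arrows point writer -> reader
backward on Profile — v2 reading data written by v1:
  channel <- channel (State -> State, writer optional)
  tags <- tags (map<string, int32> -> map<string, int32>, writer required)
  factor <- factor (float32 -> float32, writer optional)
  latitude <- latitude (float64 -> float64, writer required)
  no writer field matches reader signature
  height <- height (float64 -> float64, writer optional)
  active <- active (bool -> bool, writer optional)
  retries <- retries (int64 -> int64, writer required)
  breaking: (signature, R1)
  => 1 violation(s): backward is BREAKING for Profile
diffs on Profile not affecting the asked answer:
  field tags in record Profile: required changed to optional -> affects forward compatibility only, which is not asked
  enum State (field channel in record Profile): symbol OPEN added -> fires no rule on Profile, leaving the asked answer as it is

backward: BREAKING [(signature, R1)]


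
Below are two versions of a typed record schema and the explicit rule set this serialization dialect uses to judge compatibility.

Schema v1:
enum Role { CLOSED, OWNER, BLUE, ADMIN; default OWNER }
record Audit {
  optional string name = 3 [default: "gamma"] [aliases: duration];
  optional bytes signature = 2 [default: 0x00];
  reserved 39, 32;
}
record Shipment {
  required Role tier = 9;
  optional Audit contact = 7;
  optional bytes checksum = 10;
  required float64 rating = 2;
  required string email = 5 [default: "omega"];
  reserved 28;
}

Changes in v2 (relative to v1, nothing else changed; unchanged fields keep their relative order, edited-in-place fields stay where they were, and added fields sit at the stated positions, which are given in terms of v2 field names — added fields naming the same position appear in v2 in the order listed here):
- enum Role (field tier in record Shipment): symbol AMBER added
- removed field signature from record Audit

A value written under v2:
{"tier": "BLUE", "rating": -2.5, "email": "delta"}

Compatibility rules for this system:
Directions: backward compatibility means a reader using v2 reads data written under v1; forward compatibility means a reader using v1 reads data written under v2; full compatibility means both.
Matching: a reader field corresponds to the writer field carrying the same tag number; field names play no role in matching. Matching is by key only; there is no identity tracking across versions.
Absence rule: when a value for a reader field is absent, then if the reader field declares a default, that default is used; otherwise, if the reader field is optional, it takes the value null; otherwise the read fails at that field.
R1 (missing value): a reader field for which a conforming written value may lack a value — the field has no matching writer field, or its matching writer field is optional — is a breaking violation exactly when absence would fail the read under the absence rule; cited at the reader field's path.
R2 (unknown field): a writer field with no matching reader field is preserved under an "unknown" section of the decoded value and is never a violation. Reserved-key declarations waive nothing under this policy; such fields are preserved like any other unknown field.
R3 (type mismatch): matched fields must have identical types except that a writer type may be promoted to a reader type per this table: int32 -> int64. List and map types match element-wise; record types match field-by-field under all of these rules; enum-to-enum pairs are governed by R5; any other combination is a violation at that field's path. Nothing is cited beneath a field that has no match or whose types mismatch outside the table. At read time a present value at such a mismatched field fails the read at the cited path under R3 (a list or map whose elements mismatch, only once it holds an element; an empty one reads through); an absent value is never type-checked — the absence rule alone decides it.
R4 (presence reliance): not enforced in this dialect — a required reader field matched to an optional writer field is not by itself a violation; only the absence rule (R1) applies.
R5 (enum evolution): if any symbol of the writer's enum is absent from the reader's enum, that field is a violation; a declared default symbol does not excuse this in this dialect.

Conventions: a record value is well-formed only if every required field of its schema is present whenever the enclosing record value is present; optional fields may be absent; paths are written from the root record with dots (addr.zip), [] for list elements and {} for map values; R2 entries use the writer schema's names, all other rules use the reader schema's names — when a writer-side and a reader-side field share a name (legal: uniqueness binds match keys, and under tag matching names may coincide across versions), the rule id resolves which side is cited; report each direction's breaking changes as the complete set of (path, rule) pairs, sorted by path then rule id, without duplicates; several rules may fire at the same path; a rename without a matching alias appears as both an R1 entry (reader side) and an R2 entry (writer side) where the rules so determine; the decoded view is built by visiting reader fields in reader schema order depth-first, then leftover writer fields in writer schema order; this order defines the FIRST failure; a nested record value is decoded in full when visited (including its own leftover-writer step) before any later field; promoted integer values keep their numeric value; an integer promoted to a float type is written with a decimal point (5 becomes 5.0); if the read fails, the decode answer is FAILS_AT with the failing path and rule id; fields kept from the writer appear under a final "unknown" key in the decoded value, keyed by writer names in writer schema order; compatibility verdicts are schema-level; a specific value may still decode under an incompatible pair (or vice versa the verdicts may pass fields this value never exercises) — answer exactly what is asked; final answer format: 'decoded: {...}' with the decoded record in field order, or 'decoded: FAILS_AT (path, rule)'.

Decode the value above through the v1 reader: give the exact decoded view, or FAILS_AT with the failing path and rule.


decoded: {"tier": "BLUE", "contact": null, "checksum": null, "rating": -2.5, "email": "delta"}

arrows below run writer -> reader for Shipment
decode walk for Shipment under reader schema v1:
  tier := "BLUE"
  contact := null (not supplied -> null)
  checksum := null (not supplied -> null)
  rating := -2.5
  email := "delta"
  => decoded: {"tier": "BLUE", "contact": null, "checksum": null, "rating": -2.5, "email": "delta"}
remaining Shipment differences; none change what is asked:
  enum Role (field tier in record Shipment): symbol AMBER added -> shifts the Shipment verdicts, not this decode
  removed field signature from record Audit -> triggers nothing under the printed rules; the Shipment answer is the same either way


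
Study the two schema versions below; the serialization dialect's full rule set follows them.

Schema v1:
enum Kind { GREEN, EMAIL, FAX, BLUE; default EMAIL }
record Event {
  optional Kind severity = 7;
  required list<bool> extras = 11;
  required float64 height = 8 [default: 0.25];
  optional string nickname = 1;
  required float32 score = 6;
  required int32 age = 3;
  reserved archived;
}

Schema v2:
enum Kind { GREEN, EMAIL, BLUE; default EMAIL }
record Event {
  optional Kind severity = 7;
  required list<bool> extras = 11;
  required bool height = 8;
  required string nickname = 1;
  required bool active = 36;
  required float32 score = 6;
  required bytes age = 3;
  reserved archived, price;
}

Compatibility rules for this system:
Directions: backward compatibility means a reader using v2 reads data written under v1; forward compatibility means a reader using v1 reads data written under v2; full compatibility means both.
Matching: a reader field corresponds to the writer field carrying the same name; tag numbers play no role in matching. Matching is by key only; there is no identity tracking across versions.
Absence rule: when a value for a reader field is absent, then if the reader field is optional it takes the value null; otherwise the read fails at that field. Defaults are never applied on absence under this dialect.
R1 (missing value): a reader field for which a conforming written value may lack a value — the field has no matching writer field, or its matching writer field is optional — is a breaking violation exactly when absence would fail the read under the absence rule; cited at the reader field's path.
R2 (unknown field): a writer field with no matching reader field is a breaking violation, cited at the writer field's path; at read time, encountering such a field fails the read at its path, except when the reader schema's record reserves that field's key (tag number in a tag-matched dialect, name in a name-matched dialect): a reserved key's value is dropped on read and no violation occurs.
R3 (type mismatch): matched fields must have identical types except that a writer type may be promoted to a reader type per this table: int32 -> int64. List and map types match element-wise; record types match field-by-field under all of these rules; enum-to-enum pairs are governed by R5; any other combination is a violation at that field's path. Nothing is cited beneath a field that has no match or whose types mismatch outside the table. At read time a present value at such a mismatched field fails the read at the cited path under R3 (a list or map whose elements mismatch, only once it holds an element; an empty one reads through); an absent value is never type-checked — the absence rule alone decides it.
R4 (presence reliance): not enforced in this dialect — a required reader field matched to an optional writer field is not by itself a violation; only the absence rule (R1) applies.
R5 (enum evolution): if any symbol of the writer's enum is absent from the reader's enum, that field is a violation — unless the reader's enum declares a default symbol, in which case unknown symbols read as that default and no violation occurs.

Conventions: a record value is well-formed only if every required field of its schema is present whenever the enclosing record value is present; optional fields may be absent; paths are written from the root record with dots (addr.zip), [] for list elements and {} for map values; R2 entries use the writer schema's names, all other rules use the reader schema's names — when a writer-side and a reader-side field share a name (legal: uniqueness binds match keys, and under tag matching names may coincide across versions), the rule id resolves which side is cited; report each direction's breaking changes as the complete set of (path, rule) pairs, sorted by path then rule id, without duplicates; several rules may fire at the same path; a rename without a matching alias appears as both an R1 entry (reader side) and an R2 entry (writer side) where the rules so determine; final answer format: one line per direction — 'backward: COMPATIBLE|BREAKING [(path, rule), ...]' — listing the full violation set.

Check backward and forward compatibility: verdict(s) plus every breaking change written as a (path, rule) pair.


backward: BREAKING [(active, R1), (age, R3), (height, R3), (nickname, R1)]; forward: BREAKING [(active, R2), (age, R3), (height, R3)]

each type pair in Event: writer, then reader
backward pass over Event, reader schema v2, writer schema v1:
  severity: Kind -> Kind, writer optional; from severity
  extras: list<bool> -> list<bool>, writer required; from extras
  height: float64 -> bool, writer required; from height
  nickname: string -> string, writer optional; from nickname
  active: no writer match
  score: float32 -> float32, writer required; from score
  age: int32 -> bytes, writer required; from age
  violation R1 at active
  violation R3 at age
  violation R3 at height
  violation R1 at nickname
  => backward: BREAKING (4)
forward pass over Event, reader schema v1, writer schema v2:
  severity: Kind -> Kind, writer optional; from severity
  extras: list<bool> -> list<bool>, writer required; from extras
  height: bool -> float64, writer required; from height
  nickname: string -> string, writer required; from nickname
  score: float32 -> float32, writer required; from score
  age: bytes -> int32, writer required; from age
  leftover writer field: active
  violation R2 at active
  violation R3 at age
  violation R3 at height
  => forward: BREAKING (3)


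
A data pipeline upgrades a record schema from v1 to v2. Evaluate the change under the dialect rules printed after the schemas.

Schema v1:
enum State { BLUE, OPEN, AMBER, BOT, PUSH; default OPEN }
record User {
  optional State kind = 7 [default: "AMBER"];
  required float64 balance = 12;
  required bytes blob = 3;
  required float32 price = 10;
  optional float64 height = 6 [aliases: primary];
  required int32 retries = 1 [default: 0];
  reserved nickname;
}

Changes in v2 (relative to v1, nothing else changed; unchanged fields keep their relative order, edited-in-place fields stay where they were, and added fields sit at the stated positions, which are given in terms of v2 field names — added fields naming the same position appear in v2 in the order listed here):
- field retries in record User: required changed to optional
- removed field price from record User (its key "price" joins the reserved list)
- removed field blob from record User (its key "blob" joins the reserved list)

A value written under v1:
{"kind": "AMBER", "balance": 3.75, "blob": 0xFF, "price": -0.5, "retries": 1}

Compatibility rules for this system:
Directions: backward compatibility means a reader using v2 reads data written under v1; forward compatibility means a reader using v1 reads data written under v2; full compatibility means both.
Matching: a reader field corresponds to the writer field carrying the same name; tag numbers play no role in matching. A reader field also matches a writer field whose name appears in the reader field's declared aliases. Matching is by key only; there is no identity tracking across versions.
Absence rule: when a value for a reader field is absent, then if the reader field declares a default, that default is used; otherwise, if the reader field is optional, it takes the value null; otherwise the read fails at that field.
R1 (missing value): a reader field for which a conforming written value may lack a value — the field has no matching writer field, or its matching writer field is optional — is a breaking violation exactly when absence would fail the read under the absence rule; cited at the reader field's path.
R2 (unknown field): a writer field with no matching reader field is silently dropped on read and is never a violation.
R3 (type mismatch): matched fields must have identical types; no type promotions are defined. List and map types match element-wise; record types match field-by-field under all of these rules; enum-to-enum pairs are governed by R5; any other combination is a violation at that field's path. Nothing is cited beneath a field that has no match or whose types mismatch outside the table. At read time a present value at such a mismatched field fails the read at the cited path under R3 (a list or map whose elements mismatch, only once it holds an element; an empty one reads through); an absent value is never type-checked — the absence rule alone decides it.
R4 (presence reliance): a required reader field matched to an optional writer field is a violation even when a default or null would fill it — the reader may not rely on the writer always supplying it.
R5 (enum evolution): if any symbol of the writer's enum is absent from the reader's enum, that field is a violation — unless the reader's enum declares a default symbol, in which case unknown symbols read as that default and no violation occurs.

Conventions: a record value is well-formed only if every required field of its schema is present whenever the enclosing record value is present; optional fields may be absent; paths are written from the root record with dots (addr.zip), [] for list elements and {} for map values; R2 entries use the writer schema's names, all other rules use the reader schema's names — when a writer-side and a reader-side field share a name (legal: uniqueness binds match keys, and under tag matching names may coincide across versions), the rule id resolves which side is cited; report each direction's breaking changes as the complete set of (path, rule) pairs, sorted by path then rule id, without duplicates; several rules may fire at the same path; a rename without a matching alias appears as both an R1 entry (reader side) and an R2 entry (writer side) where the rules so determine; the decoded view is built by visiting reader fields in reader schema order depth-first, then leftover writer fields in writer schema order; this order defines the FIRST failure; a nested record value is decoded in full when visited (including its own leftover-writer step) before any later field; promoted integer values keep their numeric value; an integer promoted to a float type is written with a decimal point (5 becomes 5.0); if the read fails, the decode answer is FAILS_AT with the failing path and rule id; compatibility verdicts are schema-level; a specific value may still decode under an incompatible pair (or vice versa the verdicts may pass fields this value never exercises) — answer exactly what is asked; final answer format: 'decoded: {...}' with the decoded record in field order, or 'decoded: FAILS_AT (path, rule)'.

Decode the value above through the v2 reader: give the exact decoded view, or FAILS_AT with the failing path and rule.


the writer's type comes first in each User pair
decode walk for User under reader schema v2:
  kind := "AMBER"
  balance := 3.75
  height := null (absent, optional -> null)
  retries := 1
  writer blob: unknown -> dropped
  writer price: unknown -> dropped
  => decoded: {"kind": "AMBER", "balance": 3.75, "height": null, "retries": 1}
the rest of the User diff is inert for this question:
  field retries in record User: required changed to optional -> affects the rule determinations only; this particular User value decodes identically

decoded: {"kind": "AMBER", "balance": 3.75, "height": null, "retries": 1}


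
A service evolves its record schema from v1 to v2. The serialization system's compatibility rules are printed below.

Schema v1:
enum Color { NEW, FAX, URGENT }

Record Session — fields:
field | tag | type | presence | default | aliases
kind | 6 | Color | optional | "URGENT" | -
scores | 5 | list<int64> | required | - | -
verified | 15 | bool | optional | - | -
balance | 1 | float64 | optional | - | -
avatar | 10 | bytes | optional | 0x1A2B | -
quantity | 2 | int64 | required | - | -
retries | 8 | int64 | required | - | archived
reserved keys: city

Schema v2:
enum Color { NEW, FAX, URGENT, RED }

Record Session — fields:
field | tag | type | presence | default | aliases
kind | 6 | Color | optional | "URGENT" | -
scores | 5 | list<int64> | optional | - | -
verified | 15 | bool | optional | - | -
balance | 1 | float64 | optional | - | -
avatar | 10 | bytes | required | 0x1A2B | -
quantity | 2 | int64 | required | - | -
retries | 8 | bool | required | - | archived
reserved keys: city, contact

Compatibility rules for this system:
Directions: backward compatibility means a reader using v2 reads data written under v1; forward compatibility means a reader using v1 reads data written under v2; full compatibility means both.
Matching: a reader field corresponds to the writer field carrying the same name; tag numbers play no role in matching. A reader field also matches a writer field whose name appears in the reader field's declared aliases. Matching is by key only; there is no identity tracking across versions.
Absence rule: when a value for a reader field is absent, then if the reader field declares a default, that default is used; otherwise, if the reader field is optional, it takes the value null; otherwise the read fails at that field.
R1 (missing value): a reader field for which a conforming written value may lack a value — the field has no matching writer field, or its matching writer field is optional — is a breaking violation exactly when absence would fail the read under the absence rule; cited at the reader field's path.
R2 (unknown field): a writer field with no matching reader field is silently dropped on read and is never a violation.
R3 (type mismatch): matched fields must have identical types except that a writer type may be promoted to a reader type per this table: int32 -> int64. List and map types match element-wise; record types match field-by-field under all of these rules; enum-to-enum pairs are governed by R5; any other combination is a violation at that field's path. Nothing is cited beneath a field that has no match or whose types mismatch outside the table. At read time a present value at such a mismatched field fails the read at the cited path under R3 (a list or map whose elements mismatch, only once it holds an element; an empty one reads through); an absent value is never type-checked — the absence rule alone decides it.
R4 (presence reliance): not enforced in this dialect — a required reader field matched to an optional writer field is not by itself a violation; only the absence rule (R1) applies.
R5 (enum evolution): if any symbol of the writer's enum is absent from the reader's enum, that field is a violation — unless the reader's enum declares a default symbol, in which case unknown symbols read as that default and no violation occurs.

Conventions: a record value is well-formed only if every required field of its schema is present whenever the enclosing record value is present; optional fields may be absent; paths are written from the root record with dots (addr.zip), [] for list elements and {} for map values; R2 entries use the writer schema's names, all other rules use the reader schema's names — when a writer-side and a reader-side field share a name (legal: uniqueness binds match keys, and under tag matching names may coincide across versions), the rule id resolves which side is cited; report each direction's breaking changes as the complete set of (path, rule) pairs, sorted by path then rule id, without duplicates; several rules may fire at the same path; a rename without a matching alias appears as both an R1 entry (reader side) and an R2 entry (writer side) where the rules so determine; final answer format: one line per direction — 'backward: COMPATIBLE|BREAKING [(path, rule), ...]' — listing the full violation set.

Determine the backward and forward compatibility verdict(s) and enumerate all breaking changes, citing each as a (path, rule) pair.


backward: BREAKING [(retries, R3)]; forward: BREAKING [(kind, R5), (retries, R3), (scores, R1)]

the writer's type comes first in each Session pair
backward on Session — v2 reading data written by v1:
  kind <- kind (Color -> Color, writer optional)
  scores <- scores (list<int64> -> list<int64>, writer required)
  verified <- verified (bool -> bool, writer optional)
  balance <- balance (float64 -> float64, writer optional)
  avatar <- avatar (bytes -> bytes, writer optional)
  quantity <- quantity (int64 -> int64, writer required)
  retries <- retries (int64 -> bool, writer required)
  breaking: (retries, R3)
  => backward: BREAKING (1)
forward on Session — v1 reading data written by v2:
  kind <- kind (Color -> Color, writer optional)
  scores <- scores (list<int64> -> list<int64>, writer optional)
  verified <- verified (bool -> bool, writer optional)
  balance <- balance (float64 -> float64, writer optional)
  avatar <- avatar (bytes -> bytes, writer required)
  quantity <- quantity (int64 -> int64, writer required)
  retries <- retries (bool -> int64, writer required)
  breaking: (kind, R5)
  breaking: (retries, R3)
  breaking: (scores, R1)
  => forward: BREAKING (3)


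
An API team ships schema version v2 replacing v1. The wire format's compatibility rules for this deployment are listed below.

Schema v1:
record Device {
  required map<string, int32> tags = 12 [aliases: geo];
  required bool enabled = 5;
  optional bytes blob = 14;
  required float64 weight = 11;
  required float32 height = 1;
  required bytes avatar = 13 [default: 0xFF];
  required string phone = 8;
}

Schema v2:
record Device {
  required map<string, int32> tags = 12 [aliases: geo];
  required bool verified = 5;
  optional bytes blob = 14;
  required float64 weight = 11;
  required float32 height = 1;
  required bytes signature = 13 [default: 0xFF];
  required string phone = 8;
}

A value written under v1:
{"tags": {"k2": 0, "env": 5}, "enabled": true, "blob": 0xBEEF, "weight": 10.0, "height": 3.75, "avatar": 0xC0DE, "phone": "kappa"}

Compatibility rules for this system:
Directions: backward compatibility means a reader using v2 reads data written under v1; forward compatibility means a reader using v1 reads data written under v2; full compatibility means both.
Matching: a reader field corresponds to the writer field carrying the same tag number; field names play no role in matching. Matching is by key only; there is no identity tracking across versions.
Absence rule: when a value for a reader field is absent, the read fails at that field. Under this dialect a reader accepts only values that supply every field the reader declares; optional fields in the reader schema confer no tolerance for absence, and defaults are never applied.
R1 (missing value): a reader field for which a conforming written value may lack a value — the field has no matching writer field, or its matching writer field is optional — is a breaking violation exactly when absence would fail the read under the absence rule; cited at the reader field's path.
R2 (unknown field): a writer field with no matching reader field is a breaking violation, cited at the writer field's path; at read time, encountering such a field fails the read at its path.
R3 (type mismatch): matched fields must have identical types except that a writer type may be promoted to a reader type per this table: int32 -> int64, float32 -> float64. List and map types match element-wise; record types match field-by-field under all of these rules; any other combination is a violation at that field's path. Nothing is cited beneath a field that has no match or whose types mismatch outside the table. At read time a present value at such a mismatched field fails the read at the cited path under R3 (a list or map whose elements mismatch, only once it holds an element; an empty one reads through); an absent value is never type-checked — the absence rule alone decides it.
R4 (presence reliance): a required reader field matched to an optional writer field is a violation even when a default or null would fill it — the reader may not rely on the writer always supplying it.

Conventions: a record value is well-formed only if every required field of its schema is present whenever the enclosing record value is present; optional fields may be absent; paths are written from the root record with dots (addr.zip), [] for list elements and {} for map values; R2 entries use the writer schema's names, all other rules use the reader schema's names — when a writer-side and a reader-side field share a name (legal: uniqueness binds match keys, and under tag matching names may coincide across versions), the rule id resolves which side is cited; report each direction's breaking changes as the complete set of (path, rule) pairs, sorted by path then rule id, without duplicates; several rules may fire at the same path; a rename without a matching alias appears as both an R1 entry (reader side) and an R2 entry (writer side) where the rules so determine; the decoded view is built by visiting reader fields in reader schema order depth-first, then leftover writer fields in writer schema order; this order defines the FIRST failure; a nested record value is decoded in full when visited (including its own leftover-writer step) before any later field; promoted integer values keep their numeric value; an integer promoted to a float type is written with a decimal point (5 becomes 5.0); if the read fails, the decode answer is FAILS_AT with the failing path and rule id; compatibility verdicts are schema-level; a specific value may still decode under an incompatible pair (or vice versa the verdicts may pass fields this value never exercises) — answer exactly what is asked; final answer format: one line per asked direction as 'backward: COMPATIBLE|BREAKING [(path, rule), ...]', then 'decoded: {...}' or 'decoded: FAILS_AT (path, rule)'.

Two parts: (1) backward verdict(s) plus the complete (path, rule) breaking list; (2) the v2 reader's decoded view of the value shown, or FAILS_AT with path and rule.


in Device below, arrows point writer -> reader
backward pass over Device, reader schema v2, writer schema v1:
  tags: map<string, int32> -> map<string, int32>, writer required; from tags
  verified: bool -> bool, writer required; from enabled
  blob: bytes -> bytes, writer optional; from blob
  weight: float64 -> float64, writer required; from weight
  height: float32 -> float32, writer required; from height
  signature: bytes -> bytes, writer required; from avatar
  phone: string -> string, writer required; from phone
  violation R1 at blob
  => backward: BREAKING (1)
decoding the Device value with the v2 reader:
  tags := {"k2": 0, "env": 5}
  verified := true (from writer enabled)
  blob := 0xBEEF
  weight := 10.0
  height := 3.75
  signature := 0xC0DE (from writer avatar)
  phone := "kappa"
  => decoded: {"tags": {"k2": 0, "env": 5}, "verified": true, "blob": 0xBEEF, "weight": 10.0, "height": 3.75, "signature": 0xC0DE, "phone": "kappa"}

backward: BREAKING [(blob, R1)]; decoded: {"tags": {"k2": 0, "env": 5}, "verified": true, "blob": 0xBEEF, "weight": 10.0, "height": 3.75, "signature": 0xC0DE, "phone": "kappa"}
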